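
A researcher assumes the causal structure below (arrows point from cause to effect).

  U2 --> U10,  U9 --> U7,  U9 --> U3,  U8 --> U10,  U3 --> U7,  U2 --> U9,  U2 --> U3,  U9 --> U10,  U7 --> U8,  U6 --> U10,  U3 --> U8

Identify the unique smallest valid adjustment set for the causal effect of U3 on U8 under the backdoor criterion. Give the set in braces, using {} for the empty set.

Variables eligible for adjustment (non-descendants of U3, excluding U3 and U8): {U2, U6, U9}.
Backdoor paths from U3 to U8:
  P1: U3 <- U2 -> U9 -> U7 -> U8
  P2: U3 <- U2 -> U9 -> U10 <- U8
  P3: U3 <- U2 -> U10 <- U9 -> U7 -> U8
  P4: U3 <- U2 -> U10 <- U8
  P5: U3 <- U9 <- U2 -> U10 <- U8
  P6: U3 <- U9 -> U7 -> U8
  P7: U3 <- U9 -> U10 <- U8
The empty set is not sufficient: P1 (U3 <- U2 -> U9 -> U7 -> U8) has no collider blocking it and no conditioned non-collider, so it is open.
Try {U9}:
  P1: blocked at chain node U9 ∈ conditioning set.
  P2: blocked at chain node U9 ∈ conditioning set.
  P3: blocked at collider U10 (neither it nor any descendant is in the conditioning set).
  P4: blocked at collider U10 (neither it nor any descendant is in the conditioning set).
  P5: blocked at chain node U9 ∈ conditioning set.
  P6: blocked at fork node U9 ∈ conditioning set.
  P7: blocked at fork node U9 ∈ conditioning set.
{U9} contains no descendant of U3 and blocks every backdoor path.
No other singleton works — e.g. {U6} leaves P1 open — so {U9} is the unique smallest valid adjustment set.

{U9}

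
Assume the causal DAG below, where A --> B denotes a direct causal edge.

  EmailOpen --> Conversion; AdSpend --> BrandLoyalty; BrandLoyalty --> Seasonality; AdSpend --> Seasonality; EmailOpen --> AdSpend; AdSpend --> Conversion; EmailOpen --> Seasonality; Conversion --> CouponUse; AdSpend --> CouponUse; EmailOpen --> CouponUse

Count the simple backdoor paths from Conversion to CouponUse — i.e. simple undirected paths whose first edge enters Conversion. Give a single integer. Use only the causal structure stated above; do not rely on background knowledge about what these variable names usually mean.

A backdoor path from Conversion to CouponUse is any simple undirected path whose first edge points into Conversion (i.e. leaves Conversion via a parent).
Parents of Conversion: {AdSpend, EmailOpen}.
Enumerating:
  P1: Conversion <- EmailOpen -> AdSpend -> CouponUse
  P2: Conversion <- EmailOpen -> Seasonality <- AdSpend -> CouponUse
  P3: Conversion <- EmailOpen -> Seasonality <- BrandLoyalty <- AdSpend -> CouponUse
  P4: Conversion <- EmailOpen -> CouponUse
  P5: Conversion <- AdSpend <- EmailOpen -> CouponUse
  P6: Conversion <- AdSpend -> BrandLoyalty -> Seasonality <- EmailOpen -> CouponUse
  P7: Conversion <- AdSpend -> Seasonality <- EmailOpen -> CouponUse
  P8: Conversion <- AdSpend -> CouponUse
That exhausts the simple backdoor paths. Count: 8.

8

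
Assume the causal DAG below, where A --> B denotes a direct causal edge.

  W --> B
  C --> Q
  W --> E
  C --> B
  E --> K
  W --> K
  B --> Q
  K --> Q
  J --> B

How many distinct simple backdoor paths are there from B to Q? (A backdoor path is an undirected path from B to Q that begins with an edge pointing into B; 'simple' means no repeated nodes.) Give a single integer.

3

A backdoor path from B to Q is any simple undirected path whose first edge points into B (i.e. leaves B via a parent).
Parents of B: {C, J, W}.
Enumerating:
  P1: B <- W -> E -> K -> Q
  P2: B <- W -> K -> Q
  P3: B <- C -> Q
That exhausts the simple backdoor paths. Count: 3.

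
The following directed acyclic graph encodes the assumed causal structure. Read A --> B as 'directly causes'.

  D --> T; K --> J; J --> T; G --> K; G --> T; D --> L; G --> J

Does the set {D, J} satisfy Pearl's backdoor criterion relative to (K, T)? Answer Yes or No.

Backdoor paths from K to T (paths whose first edge points into K):
  P1: K <- G -> J -> T
  P2: K <- G -> T
Condition 1 (no descendant of K in the set): FAILS — J is a descendant of K.
Condition 2 (every backdoor path blocked by {D, J}):
  P1: blocked at chain node J ∈ conditioning set.
  P2: open — no interior node is in the conditioning set.
{D, J} does not satisfy the backdoor criterion.

No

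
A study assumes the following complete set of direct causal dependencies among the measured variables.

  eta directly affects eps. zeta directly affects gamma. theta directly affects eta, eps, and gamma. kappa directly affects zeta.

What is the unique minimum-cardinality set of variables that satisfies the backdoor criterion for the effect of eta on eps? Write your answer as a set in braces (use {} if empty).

Variables eligible for adjustment (non-descendants of eta, excluding eta and eps): {gamma, kappa, theta, zeta}.
Backdoor paths from eta to eps:
  P1: eta <- theta -> eps
The empty set is not sufficient: P1 (eta <- theta -> eps) has no collider blocking it and no conditioned non-collider, so it is open.
Try {theta}:
  P1: blocked at fork node theta ∈ conditioning set.
{theta} contains no descendant of eta and blocks every backdoor path.
No other singleton works — e.g. {kappa} leaves P1 open — so {theta} is the unique smallest valid adjustment set.

{theta}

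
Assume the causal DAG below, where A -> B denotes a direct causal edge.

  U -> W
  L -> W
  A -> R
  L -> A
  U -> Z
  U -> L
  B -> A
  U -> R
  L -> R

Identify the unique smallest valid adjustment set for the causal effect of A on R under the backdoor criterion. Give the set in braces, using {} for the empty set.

{L}

Variables eligible for adjustment (non-descendants of A, excluding A and R): {B, L, U, W, Z}.
Backdoor paths from A to R:
  P1: A <- L <- U -> R
  P2: A <- L -> R
  P3: A <- L -> W <- U -> R
The empty set is not sufficient: P1 (A <- L <- U -> R) has no collider blocking it and no conditioned non-collider, so it is open.
Try {L}:
  P1: blocked at chain node L ∈ conditioning set.
  P2: blocked at fork node L ∈ conditioning set.
  P3: blocked at fork node L ∈ conditioning set.
{L} contains no descendant of A and blocks every backdoor path.
No other singleton works — e.g. {U} leaves P2 open — so {L} is the unique smallest valid adjustment set.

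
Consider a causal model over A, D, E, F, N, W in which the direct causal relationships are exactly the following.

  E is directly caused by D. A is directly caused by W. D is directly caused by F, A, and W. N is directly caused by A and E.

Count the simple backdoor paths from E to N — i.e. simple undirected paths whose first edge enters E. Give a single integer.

2

A backdoor path from E to N is any simple undirected path whose first edge points into E (i.e. leaves E via a parent).
Parents of E: {D}.
Enumerating:
  P1: E <- D <- W -> A -> N
  P2: E <- D <- A -> N
That exhausts the simple backdoor paths. Count: 2.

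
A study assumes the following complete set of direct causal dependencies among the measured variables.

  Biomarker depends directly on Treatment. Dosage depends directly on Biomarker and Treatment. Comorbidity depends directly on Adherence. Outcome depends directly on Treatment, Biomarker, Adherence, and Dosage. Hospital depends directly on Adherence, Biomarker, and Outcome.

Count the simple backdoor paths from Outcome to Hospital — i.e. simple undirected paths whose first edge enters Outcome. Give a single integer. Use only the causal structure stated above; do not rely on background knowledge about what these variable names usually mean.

A backdoor path from Outcome to Hospital is any simple undirected path whose first edge points into Outcome (i.e. leaves Outcome via a parent).
Parents of Outcome: {Adherence, Biomarker, Dosage, Treatment}.
Enumerating:
  P1: Outcome <- Treatment -> Biomarker -> Hospital
  P2: Outcome <- Treatment -> Dosage <- Biomarker -> Hospital
  P3: Outcome <- Biomarker -> Hospital
  P4: Outcome <- Dosage <- Treatment -> Biomarker -> Hospital
  P5: Outcome <- Dosage <- Biomarker -> Hospital
  P6: Outcome <- Adherence -> Hospital
That exhausts the simple backdoor paths. Count: 6.

6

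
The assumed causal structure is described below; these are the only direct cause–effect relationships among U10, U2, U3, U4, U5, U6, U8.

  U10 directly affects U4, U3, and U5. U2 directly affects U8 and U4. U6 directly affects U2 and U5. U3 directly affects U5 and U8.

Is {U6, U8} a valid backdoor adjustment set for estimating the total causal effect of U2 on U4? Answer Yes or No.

Backdoor paths from U2 to U4 (paths whose first edge points into U2):
  P1: U2 <- U6 -> U5 <- U10 -> U4
  P2: U2 <- U6 -> U5 <- U3 <- U10 -> U4
Condition 1 (no descendant of U2 in the set): FAILS — U8 is a descendant of U2.
Condition 2 (every backdoor path blocked by {U6, U8}):
  P1: blocked at fork node U6 ∈ conditioning set.
  P2: blocked at fork node U6 ∈ conditioning set.
{U6, U8} does not satisfy the backdoor criterion.

No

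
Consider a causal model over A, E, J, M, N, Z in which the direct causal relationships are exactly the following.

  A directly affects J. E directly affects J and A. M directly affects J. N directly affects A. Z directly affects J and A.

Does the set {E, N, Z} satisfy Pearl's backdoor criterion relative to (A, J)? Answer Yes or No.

Yes

Backdoor paths from A to J (paths whose first edge points into A):
  P1: A <- E -> J
  P2: A <- Z -> J
Condition 1 (no descendant of A in the set): holds — descendants of A are {J}; none are in {E, N, Z}.
Condition 2 (every backdoor path blocked by {E, N, Z}):
  P1: blocked at fork node E ∈ conditioning set.
  P2: blocked at fork node Z ∈ conditioning set.
{E, N, Z} satisfies the backdoor criterion.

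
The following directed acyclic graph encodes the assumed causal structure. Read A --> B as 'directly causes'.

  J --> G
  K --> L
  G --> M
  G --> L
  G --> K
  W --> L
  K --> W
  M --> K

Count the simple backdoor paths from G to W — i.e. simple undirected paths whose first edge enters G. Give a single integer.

0

A backdoor path from G to W is any simple undirected path whose first edge points into G (i.e. leaves G via a parent).
Parents of G: {J}.
No simple path from any parent of G reaches W without revisiting G, so there are no backdoor paths.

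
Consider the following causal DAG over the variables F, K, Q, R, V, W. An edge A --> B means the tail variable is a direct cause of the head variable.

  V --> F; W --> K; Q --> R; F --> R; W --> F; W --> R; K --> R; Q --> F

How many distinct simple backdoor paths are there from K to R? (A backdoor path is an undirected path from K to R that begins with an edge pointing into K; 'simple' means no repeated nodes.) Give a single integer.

3

A backdoor path from K to R is any simple undirected path whose first edge points into K (i.e. leaves K via a parent).
Parents of K: {W}.
Enumerating:
  P1: K <- W -> F <- Q -> R
  P2: K <- W -> F -> R
  P3: K <- W -> R
That exhausts the simple backdoor paths. Count: 3.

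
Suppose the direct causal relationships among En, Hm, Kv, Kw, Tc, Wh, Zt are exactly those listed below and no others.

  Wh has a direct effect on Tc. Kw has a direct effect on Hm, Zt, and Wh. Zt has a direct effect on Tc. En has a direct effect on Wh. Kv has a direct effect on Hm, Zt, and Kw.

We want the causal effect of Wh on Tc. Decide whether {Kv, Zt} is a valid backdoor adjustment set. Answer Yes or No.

Yes

Backdoor paths from Wh to Tc (paths whose first edge points into Wh):
  P1: Wh <- Kw <- Kv -> Zt -> Tc
  P2: Wh <- Kw -> Hm <- Kv -> Zt -> Tc
  P3: Wh <- Kw -> Zt -> Tc
Condition 1 (no descendant of Wh in the set): holds — descendants of Wh are {Tc}; none are in {Kv, Zt}.
Condition 2 (every backdoor path blocked by {Kv, Zt}):
  P1: blocked at fork node Kv ∈ conditioning set.
  P2: blocked at collider Hm (neither it nor any descendant is in the conditioning set).
  P3: blocked at chain node Zt ∈ conditioning set.
{Kv, Zt} satisfies the backdoor criterion.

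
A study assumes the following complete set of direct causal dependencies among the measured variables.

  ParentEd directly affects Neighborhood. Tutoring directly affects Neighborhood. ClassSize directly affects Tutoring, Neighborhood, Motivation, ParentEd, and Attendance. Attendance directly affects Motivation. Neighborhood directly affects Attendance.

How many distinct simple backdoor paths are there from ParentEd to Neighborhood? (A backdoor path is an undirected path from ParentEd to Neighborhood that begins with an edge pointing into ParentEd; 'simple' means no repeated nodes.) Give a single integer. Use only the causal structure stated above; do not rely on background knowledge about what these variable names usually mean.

4

A backdoor path from ParentEd to Neighborhood is any simple undirected path whose first edge points into ParentEd (i.e. leaves ParentEd via a parent).
Parents of ParentEd: {ClassSize}.
Enumerating:
  P1: ParentEd <- ClassSize -> Tutoring -> Neighborhood
  P2: ParentEd <- ClassSize -> Neighborhood
  P3: ParentEd <- ClassSize -> Attendance <- Neighborhood
  P4: ParentEd <- ClassSize -> Motivation <- Attendance <- Neighborhood
That exhausts the simple backdoor paths. Count: 4.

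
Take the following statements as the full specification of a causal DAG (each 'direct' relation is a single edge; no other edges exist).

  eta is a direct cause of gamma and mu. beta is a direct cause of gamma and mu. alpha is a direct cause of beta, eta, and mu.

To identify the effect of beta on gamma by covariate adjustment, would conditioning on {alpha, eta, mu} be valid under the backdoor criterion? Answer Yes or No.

Backdoor paths from beta to gamma (paths whose first edge points into beta):
  P1: beta <- alpha -> eta -> gamma
  P2: beta <- alpha -> mu <- eta -> gamma
Condition 1 (no descendant of beta in the set): FAILS — mu is a descendant of beta.
Condition 2 (every backdoor path blocked by {alpha, eta, mu}):
  P1: blocked at fork node alpha ∈ conditioning set.
  P2: blocked at fork node alpha ∈ conditioning set.
{alpha, eta, mu} does not satisfy the backdoor criterion.

No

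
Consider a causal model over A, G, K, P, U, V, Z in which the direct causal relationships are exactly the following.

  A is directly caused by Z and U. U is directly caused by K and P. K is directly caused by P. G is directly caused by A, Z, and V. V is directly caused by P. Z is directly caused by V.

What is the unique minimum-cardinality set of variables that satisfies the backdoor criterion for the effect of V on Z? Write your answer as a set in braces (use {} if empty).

Variables eligible for adjustment (non-descendants of V, excluding V and Z): {K, P, U}.
Backdoor paths from V to Z:
  P1: V <- P -> K -> U -> A <- Z
  P2: V <- P -> K -> U -> A -> G <- Z
  P3: V <- P -> U -> A <- Z
  P4: V <- P -> U -> A -> G <- Z
Each backdoor path contains an unconditioned collider, so every path is already blocked with the empty conditioning set:
  P1: blocked at collider A (neither it nor any descendant is in the conditioning set).
  P2: blocked at collider G (neither it nor any descendant is in the conditioning set).
  P3: blocked at collider A (neither it nor any descendant is in the conditioning set).
  P4: blocked at collider G (neither it nor any descendant is in the conditioning set).
The empty set is therefore the unique smallest valid set.

{}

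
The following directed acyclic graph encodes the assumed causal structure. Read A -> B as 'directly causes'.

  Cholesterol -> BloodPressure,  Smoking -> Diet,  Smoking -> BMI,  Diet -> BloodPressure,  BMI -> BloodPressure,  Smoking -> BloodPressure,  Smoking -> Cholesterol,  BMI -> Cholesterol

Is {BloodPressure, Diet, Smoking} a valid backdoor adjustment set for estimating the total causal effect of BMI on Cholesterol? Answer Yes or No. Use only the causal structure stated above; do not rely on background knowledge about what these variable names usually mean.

Backdoor paths from BMI to Cholesterol (paths whose first edge points into BMI):
  P1: BMI <- Smoking -> Cholesterol
  P2: BMI <- Smoking -> Diet -> BloodPressure <- Cholesterol
  P3: BMI <- Smoking -> BloodPressure <- Cholesterol
Condition 1 (no descendant of BMI in the set): FAILS — BloodPressure is a descendant of BMI.
Condition 2 (every backdoor path blocked by {BloodPressure, Diet, Smoking}):
  P1: blocked at fork node Smoking ∈ conditioning set.
  P2: blocked at fork node Smoking ∈ conditioning set.
  P3: blocked at fork node Smoking ∈ conditioning set.
{BloodPressure, Diet, Smoking} does not satisfy the backdoor criterion.

No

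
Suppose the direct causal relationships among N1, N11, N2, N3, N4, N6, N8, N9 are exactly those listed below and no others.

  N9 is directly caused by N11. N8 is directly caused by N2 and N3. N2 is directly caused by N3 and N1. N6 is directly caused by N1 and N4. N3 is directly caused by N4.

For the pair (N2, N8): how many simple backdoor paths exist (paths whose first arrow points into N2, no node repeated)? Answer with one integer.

A backdoor path from N2 to N8 is any simple undirected path whose first edge points into N2 (i.e. leaves N2 via a parent).
Parents of N2: {N1, N3}.
Enumerating:
  P1: N2 <- N1 -> N6 <- N4 -> N3 -> N8
  P2: N2 <- N3 -> N8
That exhausts the simple backdoor paths. Count: 2.

2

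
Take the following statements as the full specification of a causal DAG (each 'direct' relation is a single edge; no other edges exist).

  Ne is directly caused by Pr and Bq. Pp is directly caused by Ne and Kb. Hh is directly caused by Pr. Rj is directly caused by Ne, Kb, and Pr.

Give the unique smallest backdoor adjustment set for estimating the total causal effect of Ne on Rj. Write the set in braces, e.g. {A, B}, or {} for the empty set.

Variables eligible for adjustment (non-descendants of Ne, excluding Ne and Rj): {Bq, Hh, Kb, Pr}.
Backdoor paths from Ne to Rj:
  P1: Ne <- Pr -> Rj
The empty set is not sufficient: P1 (Ne <- Pr -> Rj) has no collider blocking it and no conditioned non-collider, so it is open.
Try {Pr}:
  P1: blocked at fork node Pr ∈ conditioning set.
{Pr} contains no descendant of Ne and blocks every backdoor path.
No other singleton works — e.g. {Bq} leaves P1 open — so {Pr} is the unique smallest valid adjustment set.

{Pr}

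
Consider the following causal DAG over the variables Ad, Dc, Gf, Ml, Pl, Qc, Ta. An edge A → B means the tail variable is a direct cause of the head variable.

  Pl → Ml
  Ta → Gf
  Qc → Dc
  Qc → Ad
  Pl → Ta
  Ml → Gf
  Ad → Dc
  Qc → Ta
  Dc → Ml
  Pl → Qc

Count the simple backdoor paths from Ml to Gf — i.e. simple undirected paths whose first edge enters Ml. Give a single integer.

6

A backdoor path from Ml to Gf is any simple undirected path whose first edge points into Ml (i.e. leaves Ml via a parent).
Parents of Ml: {Dc, Pl}.
Enumerating:
  P1: Ml <- Pl -> Qc -> Ta -> Gf
  P2: Ml <- Pl -> Ta -> Gf
  P3: Ml <- Dc <- Qc <- Pl -> Ta -> Gf
  P4: Ml <- Dc <- Qc -> Ta -> Gf
  P5: Ml <- Dc <- Ad <- Qc <- Pl -> Ta -> Gf
  P6: Ml <- Dc <- Ad <- Qc -> Ta -> Gf
That exhausts the simple backdoor paths. Count: 6.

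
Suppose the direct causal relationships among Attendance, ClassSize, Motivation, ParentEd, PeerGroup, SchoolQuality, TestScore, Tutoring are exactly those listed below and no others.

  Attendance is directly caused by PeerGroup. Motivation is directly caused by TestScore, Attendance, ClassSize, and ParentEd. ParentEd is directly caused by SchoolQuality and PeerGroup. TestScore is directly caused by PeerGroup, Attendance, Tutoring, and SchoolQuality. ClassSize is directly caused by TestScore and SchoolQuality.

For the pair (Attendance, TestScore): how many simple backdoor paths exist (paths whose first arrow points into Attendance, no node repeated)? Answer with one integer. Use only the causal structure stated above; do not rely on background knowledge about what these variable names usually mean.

A backdoor path from Attendance to TestScore is any simple undirected path whose first edge points into Attendance (i.e. leaves Attendance via a parent).
Parents of Attendance: {PeerGroup}.
Enumerating:
  P1: Attendance <- PeerGroup -> ParentEd <- SchoolQuality -> TestScore
  P2: Attendance <- PeerGroup -> ParentEd <- SchoolQuality -> ClassSize <- TestScore
  P3: Attendance <- PeerGroup -> ParentEd <- SchoolQuality -> ClassSize -> Motivation <- TestScore
  P4: Attendance <- PeerGroup -> ParentEd -> Motivation <- TestScore
  P5: Attendance <- PeerGroup -> ParentEd -> Motivation <- ClassSize <- SchoolQuality -> TestScore
  P6: Attendance <- PeerGroup -> ParentEd -> Motivation <- ClassSize <- TestScore
  P7: Attendance <- PeerGroup -> TestScore
That exhausts the simple backdoor paths. Count: 7.

7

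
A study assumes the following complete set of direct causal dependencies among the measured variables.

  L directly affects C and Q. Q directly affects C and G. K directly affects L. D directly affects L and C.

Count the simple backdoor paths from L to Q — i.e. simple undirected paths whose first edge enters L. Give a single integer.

1

A backdoor path from L to Q is any simple undirected path whose first edge points into L (i.e. leaves L via a parent).
Parents of L: {D, K}.
Enumerating:
  P1: L <- D -> C <- Q
That exhausts the simple backdoor paths. Count: 1.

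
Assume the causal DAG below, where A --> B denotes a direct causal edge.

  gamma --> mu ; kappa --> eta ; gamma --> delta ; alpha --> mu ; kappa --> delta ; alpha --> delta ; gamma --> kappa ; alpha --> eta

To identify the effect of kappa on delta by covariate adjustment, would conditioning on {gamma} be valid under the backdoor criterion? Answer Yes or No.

Yes

Backdoor paths from kappa to delta (paths whose first edge points into kappa):
  P1: kappa <- gamma -> delta
  P2: kappa <- gamma -> mu <- alpha -> delta
Condition 1 (no descendant of kappa in the set): holds — descendants of kappa are {delta, eta}; none are in {gamma}.
Condition 2 (every backdoor path blocked by {gamma}):
  P1: blocked at fork node gamma ∈ conditioning set.
  P2: blocked at fork node gamma ∈ conditioning set.
{gamma} satisfies the backdoor criterion.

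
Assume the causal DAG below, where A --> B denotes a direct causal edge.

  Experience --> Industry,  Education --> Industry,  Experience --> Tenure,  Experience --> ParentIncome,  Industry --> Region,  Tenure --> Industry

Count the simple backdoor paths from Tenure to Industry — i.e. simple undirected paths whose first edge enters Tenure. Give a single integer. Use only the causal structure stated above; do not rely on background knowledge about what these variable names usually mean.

A backdoor path from Tenure to Industry is any simple undirected path whose first edge points into Tenure (i.e. leaves Tenure via a parent).
Parents of Tenure: {Experience}.
Enumerating:
  P1: Tenure <- Experience -> Industry
That exhausts the simple backdoor paths. Count: 1.

1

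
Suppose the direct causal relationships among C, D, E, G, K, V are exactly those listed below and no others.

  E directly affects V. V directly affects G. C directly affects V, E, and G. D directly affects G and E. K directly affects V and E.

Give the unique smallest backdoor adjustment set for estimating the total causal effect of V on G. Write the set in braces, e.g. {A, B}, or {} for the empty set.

{C, D}

Variables eligible for adjustment (non-descendants of V, excluding V and G): {C, D, E, K}.
Backdoor paths from V to G:
  P1: V <- K -> E <- C -> G
  P2: V <- K -> E <- D -> G
  P3: V <- C -> E <- D -> G
  P4: V <- C -> G
  P5: V <- E <- C -> G
  P6: V <- E <- D -> G
The empty set is not sufficient: P4 (V <- C -> G) has no collider blocking it and no conditioned non-collider, so it is open.
Try {C, D}:
  P1: blocked at collider E (neither it nor any descendant is in the conditioning set).
  P2: blocked at collider E (neither it nor any descendant is in the conditioning set).
  P3: blocked at fork node C ∈ conditioning set.
  P4: blocked at fork node C ∈ conditioning set.
  P5: blocked at fork node C ∈ conditioning set.
  P6: blocked at fork node D ∈ conditioning set.
{C, D} contains no descendant of V and blocks every backdoor path.
Every element of {C, D} is needed (dropping C leaves P4 open; dropping D leaves P6 open), so no proper subset is valid.
Among all size-2 subsets of the eligible variables, only {C, D} blocks every backdoor path, so it is the unique smallest valid adjustment set.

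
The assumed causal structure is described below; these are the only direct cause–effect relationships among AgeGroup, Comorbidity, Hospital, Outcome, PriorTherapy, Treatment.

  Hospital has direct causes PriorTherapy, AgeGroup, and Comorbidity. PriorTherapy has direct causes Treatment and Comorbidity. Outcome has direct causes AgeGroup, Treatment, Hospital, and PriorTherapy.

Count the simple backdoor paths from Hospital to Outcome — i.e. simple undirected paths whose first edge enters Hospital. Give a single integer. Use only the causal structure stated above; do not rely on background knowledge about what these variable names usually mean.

5

A backdoor path from Hospital to Outcome is any simple undirected path whose first edge points into Hospital (i.e. leaves Hospital via a parent).
Parents of Hospital: {AgeGroup, Comorbidity, PriorTherapy}.
Enumerating:
  P1: Hospital <- AgeGroup -> Outcome
  P2: Hospital <- Comorbidity -> PriorTherapy <- Treatment -> Outcome
  P3: Hospital <- Comorbidity -> PriorTherapy -> Outcome
  P4: Hospital <- PriorTherapy <- Treatment -> Outcome
  P5: Hospital <- PriorTherapy -> Outcome
That exhausts the simple backdoor paths. Count: 5.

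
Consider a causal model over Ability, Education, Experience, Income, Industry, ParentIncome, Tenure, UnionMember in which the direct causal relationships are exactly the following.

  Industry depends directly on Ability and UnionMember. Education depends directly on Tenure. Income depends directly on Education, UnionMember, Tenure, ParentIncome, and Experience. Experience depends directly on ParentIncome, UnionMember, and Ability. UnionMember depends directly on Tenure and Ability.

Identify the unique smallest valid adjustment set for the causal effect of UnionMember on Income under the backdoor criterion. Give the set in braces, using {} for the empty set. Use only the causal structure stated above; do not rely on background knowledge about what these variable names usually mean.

{Ability, Tenure}

Variables eligible for adjustment (non-descendants of UnionMember, excluding UnionMember and Income): {Ability, Education, ParentIncome, Tenure}.
Backdoor paths from UnionMember to Income:
  P1: UnionMember <- Ability -> Experience <- ParentIncome -> Income
  P2: UnionMember <- Ability -> Experience -> Income
  P3: UnionMember <- Tenure -> Education -> Income
  P4: UnionMember <- Tenure -> Income
The empty set is not sufficient: P2 (UnionMember <- Ability -> Experience -> Income) has no collider blocking it and no conditioned non-collider, so it is open.
Try {Ability, Tenure}:
  P1: blocked at fork node Ability ∈ conditioning set.
  P2: blocked at fork node Ability ∈ conditioning set.
  P3: blocked at fork node Tenure ∈ conditioning set.
  P4: blocked at fork node Tenure ∈ conditioning set.
{Ability, Tenure} contains no descendant of UnionMember and blocks every backdoor path.
Every element of {Ability, Tenure} is needed (dropping Ability leaves P2 open; dropping Tenure leaves P3 open), so no proper subset is valid.
Among all size-2 subsets of the eligible variables, only {Ability, Tenure} blocks every backdoor path, so it is the unique smallest valid adjustment set.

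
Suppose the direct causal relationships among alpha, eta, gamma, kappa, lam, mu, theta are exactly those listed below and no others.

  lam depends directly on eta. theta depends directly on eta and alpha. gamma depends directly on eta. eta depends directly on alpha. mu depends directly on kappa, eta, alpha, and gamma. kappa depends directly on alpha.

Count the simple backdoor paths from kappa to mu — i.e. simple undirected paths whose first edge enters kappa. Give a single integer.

A backdoor path from kappa to mu is any simple undirected path whose first edge points into kappa (i.e. leaves kappa via a parent).
Parents of kappa: {alpha}.
Enumerating:
  P1: kappa <- alpha -> eta -> gamma -> mu
  P2: kappa <- alpha -> eta -> mu
  P3: kappa <- alpha -> theta <- eta -> gamma -> mu
  P4: kappa <- alpha -> theta <- eta -> mu
  P5: kappa <- alpha -> mu
That exhausts the simple backdoor paths. Count: 5.

5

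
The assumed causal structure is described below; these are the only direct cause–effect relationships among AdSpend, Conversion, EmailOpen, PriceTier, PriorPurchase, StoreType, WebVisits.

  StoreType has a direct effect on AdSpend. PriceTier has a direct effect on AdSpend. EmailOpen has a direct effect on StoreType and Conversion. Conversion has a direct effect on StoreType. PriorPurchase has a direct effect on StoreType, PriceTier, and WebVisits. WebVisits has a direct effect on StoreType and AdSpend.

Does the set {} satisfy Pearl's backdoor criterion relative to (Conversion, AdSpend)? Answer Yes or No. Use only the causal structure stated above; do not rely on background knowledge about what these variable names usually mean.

Backdoor paths from Conversion to AdSpend (paths whose first edge points into Conversion):
  P1: Conversion <- EmailOpen -> StoreType <- PriorPurchase -> PriceTier -> AdSpend
  P2: Conversion <- EmailOpen -> StoreType <- PriorPurchase -> WebVisits -> AdSpend
  P3: Conversion <- EmailOpen -> StoreType <- WebVisits <- PriorPurchase -> PriceTier -> AdSpend
  P4: Conversion <- EmailOpen -> StoreType <- WebVisits -> AdSpend
  P5: Conversion <- EmailOpen -> StoreType -> AdSpend
Condition 1 (no descendant of Conversion in the set): holds — descendants of Conversion are {AdSpend, StoreType}; none are in {}.
Condition 2 (every backdoor path blocked by {}):
  P1: blocked at collider StoreType (neither it nor any descendant is in the conditioning set).
  P2: blocked at collider StoreType (neither it nor any descendant is in the conditioning set).
  P3: blocked at collider StoreType (neither it nor any descendant is in the conditioning set).
  P4: blocked at collider StoreType (neither it nor any descendant is in the conditioning set).
  P5: open — no interior node is in the conditioning set.
{} does not satisfy the backdoor criterion.

No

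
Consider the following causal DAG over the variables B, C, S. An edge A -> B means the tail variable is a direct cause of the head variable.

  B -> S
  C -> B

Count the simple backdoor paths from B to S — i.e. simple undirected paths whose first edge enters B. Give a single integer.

A backdoor path from B to S is any simple undirected path whose first edge points into B (i.e. leaves B via a parent).
Parents of B: {C}.
No simple path from any parent of B reaches S without revisiting B, so there are no backdoor paths.

0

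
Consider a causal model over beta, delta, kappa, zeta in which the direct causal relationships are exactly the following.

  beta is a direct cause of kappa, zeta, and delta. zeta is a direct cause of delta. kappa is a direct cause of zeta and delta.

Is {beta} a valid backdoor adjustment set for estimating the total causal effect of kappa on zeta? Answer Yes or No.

Yes

Backdoor paths from kappa to zeta (paths whose first edge points into kappa):
  P1: kappa <- beta -> zeta
  P2: kappa <- beta -> delta <- zeta
Condition 1 (no descendant of kappa in the set): holds — descendants of kappa are {delta, zeta}; none are in {beta}.
Condition 2 (every backdoor path blocked by {beta}):
  P1: blocked at fork node beta ∈ conditioning set.
  P2: blocked at fork node beta ∈ conditioning set.
{beta} satisfies the backdoor criterion.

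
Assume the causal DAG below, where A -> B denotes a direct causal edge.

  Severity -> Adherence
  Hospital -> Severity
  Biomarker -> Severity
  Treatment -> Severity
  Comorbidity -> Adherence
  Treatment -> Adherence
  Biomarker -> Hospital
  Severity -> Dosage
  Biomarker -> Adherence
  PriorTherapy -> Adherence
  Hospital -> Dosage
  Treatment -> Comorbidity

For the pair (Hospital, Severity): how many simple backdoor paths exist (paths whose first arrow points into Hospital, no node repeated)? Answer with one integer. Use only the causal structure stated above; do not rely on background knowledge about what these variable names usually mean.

A backdoor path from Hospital to Severity is any simple undirected path whose first edge points into Hospital (i.e. leaves Hospital via a parent).
Parents of Hospital: {Biomarker}.
Enumerating:
  P1: Hospital <- Biomarker -> Severity
  P2: Hospital <- Biomarker -> Adherence <- Treatment -> Severity
  P3: Hospital <- Biomarker -> Adherence <- Severity
  P4: Hospital <- Biomarker -> Adherence <- Comorbidity <- Treatment -> Severity
That exhausts the simple backdoor paths. Count: 4.

4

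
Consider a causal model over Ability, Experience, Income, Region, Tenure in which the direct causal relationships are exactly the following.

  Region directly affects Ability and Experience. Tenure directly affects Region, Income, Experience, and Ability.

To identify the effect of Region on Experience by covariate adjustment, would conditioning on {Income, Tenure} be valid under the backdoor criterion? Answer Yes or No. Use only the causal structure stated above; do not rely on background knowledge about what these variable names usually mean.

Backdoor paths from Region to Experience (paths whose first edge points into Region):
  P1: Region <- Tenure -> Experience
Condition 1 (no descendant of Region in the set): holds — descendants of Region are {Ability, Experience}; none are in {Income, Tenure}.
Condition 2 (every backdoor path blocked by {Income, Tenure}):
  P1: blocked at fork node Tenure ∈ conditioning set.
{Income, Tenure} satisfies the backdoor criterion.

Yes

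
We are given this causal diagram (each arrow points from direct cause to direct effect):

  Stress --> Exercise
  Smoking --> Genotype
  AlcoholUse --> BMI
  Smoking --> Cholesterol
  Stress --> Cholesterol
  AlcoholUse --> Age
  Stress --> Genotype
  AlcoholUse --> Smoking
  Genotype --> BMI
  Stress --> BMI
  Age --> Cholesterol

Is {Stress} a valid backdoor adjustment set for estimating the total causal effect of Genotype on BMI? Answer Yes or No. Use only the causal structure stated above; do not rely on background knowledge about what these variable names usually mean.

No

Backdoor paths from Genotype to BMI (paths whose first edge points into Genotype):
  P1: Genotype <- Stress -> BMI
  P2: Genotype <- Stress -> Cholesterol <- Smoking <- AlcoholUse -> BMI
  P3: Genotype <- Stress -> Cholesterol <- Age <- AlcoholUse -> BMI
  P4: Genotype <- Smoking <- AlcoholUse -> Age -> Cholesterol <- Stress -> BMI
  P5: Genotype <- Smoking <- AlcoholUse -> BMI
  P6: Genotype <- Smoking -> Cholesterol <- Stress -> BMI
  P7: Genotype <- Smoking -> Cholesterol <- Age <- AlcoholUse -> BMI
Condition 1 (no descendant of Genotype in the set): holds — descendants of Genotype are {BMI}; none are in {Stress}.
Condition 2 (every backdoor path blocked by {Stress}):
  P1: blocked at fork node Stress ∈ conditioning set.
  P2: blocked at fork node Stress ∈ conditioning set.
  P3: blocked at fork node Stress ∈ conditioning set.
  P4: blocked at collider Cholesterol (neither it nor any descendant is in the conditioning set).
  P5: open — no interior node is in the conditioning set.
  P6: blocked at collider Cholesterol (neither it nor any descendant is in the conditioning set).
  P7: blocked at collider Cholesterol (neither it nor any descendant is in the conditioning set).
{Stress} does not satisfy the backdoor criterion.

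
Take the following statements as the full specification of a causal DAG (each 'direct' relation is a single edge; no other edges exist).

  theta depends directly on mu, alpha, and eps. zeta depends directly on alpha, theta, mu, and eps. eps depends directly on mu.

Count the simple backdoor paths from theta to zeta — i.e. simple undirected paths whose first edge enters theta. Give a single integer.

A backdoor path from theta to zeta is any simple undirected path whose first edge points into theta (i.e. leaves theta via a parent).
Parents of theta: {alpha, eps, mu}.
Enumerating:
  P1: theta <- mu -> eps -> zeta
  P2: theta <- mu -> zeta
  P3: theta <- alpha -> zeta
  P4: theta <- eps <- mu -> zeta
  P5: theta <- eps -> zeta
That exhausts the simple backdoor paths. Count: 5.

5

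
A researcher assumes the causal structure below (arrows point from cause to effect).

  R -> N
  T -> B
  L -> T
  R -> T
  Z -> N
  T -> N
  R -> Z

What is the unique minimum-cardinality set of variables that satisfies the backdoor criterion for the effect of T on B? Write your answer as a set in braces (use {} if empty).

Variables eligible for adjustment (non-descendants of T, excluding T and B): {L, R, Z}.
Backdoor paths from T to B:
  (none)
With no backdoor paths the empty set already satisfies the criterion, and it is trivially minimal.

{}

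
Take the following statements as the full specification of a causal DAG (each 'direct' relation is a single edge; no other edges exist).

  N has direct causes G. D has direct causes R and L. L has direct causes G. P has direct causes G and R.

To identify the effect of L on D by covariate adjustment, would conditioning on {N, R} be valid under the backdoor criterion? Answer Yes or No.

Yes

Backdoor paths from L to D (paths whose first edge points into L):
  P1: L <- G -> P <- R -> D
Condition 1 (no descendant of L in the set): holds — descendants of L are {D}; none are in {N, R}.
Condition 2 (every backdoor path blocked by {N, R}):
  P1: blocked at collider P (neither it nor any descendant is in the conditioning set).
{N, R} satisfies the backdoor criterion.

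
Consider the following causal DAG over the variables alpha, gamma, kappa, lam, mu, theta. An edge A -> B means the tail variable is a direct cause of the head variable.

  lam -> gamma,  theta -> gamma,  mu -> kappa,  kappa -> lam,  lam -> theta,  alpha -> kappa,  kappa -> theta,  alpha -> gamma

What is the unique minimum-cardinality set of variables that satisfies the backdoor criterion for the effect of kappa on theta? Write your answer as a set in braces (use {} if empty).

Variables eligible for adjustment (non-descendants of kappa, excluding kappa and theta): {alpha, mu}.
Backdoor paths from kappa to theta:
  P1: kappa <- alpha -> gamma <- lam -> theta
  P2: kappa <- alpha -> gamma <- theta
Each backdoor path contains an unconditioned collider, so every path is already blocked with the empty conditioning set:
  P1: blocked at collider gamma (neither it nor any descendant is in the conditioning set).
  P2: blocked at collider gamma (neither it nor any descendant is in the conditioning set).
The empty set is therefore the unique smallest valid set.

{}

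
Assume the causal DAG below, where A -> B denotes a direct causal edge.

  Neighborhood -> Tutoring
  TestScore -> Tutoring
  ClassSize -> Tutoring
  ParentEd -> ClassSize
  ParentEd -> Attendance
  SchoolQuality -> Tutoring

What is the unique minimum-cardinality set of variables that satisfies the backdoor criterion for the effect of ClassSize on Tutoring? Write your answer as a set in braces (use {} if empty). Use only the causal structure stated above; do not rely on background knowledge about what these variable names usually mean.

Variables eligible for adjustment (non-descendants of ClassSize, excluding ClassSize and Tutoring): {Attendance, Neighborhood, ParentEd, SchoolQuality, TestScore}.
Backdoor paths from ClassSize to Tutoring:
  (none)
With no backdoor paths the empty set already satisfies the criterion, and it is trivially minimal.

{}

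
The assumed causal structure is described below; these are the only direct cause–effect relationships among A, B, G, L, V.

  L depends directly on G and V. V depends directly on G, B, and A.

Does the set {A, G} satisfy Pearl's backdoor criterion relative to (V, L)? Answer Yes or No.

Yes

Backdoor paths from V to L (paths whose first edge points into V):
  P1: V <- G -> L
Condition 1 (no descendant of V in the set): holds — descendants of V are {L}; none are in {A, G}.
Condition 2 (every backdoor path blocked by {A, G}):
  P1: blocked at fork node G ∈ conditioning set.
{A, G} satisfies the backdoor criterion.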